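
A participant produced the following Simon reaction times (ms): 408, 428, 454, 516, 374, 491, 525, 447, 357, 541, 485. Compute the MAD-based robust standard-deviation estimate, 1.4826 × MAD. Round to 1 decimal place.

Sorted: 357, 374, 408, 428, 447, 454, 485, 491, 516, 525, 541 → median = 454
|x − 454| sorted: 0, 7, 26, 31, 37, 46, 62, 71, 80, 87, 97 → MAD = 46
Robust SD ≈ 1.4826 × 46 = 68.200

68.2 ms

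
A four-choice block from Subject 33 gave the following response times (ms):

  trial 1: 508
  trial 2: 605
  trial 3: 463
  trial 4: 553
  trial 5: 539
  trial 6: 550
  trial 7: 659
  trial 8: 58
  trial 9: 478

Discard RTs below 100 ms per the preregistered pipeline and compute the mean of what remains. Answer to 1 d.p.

544.4 ms

Excluded: 58
Retained (n=8): Σ = 4355
Mean = 4355/8 = 544.3750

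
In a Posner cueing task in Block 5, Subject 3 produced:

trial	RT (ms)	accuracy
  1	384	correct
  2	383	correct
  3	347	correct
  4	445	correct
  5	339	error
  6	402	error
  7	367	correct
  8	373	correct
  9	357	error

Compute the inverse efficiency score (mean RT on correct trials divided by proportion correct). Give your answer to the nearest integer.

Correct trials (n=6): 384, 383, 347, 445, 367, 373
Mean correct RT = 2299/6 = 383.1667 ms
Proportion correct = 6/9
IES = 383.1667 / (6/9) = 574.750 ms

575 ms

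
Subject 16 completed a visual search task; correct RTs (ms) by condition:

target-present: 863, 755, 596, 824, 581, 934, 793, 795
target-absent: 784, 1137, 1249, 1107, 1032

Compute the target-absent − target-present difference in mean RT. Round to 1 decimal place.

M(target-present) = 6141/8 = 767.625
M(target-absent) = 5309/5 = 1061.800
Difference = 1061.800 − 767.625 = 294.175 ms

294.2 ms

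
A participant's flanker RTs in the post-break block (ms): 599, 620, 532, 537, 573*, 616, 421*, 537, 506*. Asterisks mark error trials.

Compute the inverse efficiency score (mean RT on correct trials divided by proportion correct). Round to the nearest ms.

860 ms

Correct trials (n=6): 599, 620, 532, 537, 616, 537
Mean correct RT = 3441/6 = 573.5000 ms
Proportion correct = 6/9
IES = 573.5000 / (6/9) = 860.250 ms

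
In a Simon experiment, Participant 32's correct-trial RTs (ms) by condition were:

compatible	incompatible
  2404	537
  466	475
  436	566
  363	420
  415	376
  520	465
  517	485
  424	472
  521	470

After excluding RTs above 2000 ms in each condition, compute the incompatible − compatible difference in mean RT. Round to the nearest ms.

compatible: exclude 2404
M(compatible) = 3662/8 = 457.750
M(incompatible) = 4266/9 = 474.000
Difference = 474.000 − 457.750 = 16.250 ms

16 ms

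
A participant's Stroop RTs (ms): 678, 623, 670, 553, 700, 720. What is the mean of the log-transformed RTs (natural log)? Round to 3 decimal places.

ln(RT): 6.5191, 6.4345, 6.5073, 6.3154, 6.5511, 6.5793
Σ ln(RT) = 38.9067
Mean = 38.9067/6 = 6.48444

6.484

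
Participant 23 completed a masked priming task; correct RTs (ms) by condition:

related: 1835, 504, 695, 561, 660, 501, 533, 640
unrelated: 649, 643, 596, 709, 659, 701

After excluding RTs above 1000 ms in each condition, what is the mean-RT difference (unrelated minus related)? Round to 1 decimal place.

related: exclude 1835
M(related) = 4094/7 = 584.857
M(unrelated) = 3957/6 = 659.500
Difference = 659.500 − 584.857 = 74.643 ms

74.6 ms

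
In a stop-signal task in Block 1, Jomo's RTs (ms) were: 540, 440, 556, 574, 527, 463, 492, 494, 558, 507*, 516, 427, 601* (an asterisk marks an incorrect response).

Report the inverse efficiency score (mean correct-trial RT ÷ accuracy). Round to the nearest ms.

600 ms

Correct trials (n=11): 540, 440, 556, 574, 527, 463, 492, 494, 558, 516, 427
Mean correct RT = 5587/11 = 507.9091 ms
Proportion correct = 11/13
IES = 507.9091 / (11/13) = 600.256 ms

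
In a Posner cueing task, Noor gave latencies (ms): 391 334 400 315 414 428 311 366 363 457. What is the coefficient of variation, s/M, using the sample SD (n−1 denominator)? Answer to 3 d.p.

0.129

n = 10, Σ = 3779, M = 377.9000
Σ(x−M)² = 21452.900; s = √(21452.900/9) = 48.8227
CV = 48.8227 / 377.9000 = 0.12919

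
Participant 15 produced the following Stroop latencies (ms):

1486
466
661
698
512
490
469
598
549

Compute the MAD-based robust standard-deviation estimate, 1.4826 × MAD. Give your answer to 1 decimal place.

Sorted: 466, 469, 490, 512, 549, 598, 661, 698, 1486 → median = 549
|x − 549| sorted: 0, 37, 49, 59, 80, 83, 112, 149, 937 → MAD = 80
Robust SD ≈ 1.4826 × 80 = 118.608

118.6 ms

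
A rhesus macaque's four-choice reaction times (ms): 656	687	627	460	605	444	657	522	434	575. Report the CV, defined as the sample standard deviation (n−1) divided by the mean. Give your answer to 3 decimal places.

0.168

n = 10, Σ = 5667, M = 566.7000
Σ(x−M)² = 81820.100; s = √(81820.100/9) = 95.3474
CV = 95.3474 / 566.7000 = 0.16825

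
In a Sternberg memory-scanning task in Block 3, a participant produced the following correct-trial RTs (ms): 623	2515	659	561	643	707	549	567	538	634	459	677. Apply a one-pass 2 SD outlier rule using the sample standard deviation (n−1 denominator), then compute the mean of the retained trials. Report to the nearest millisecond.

n = 12, ΣRT = 9132, M = 761.000
Σ(x−M)² = 3409502.00; s = √(3409502.00/11) = 556.736
Cutoffs: 761.000 ± 2·556.736 → [-352.5, 1874.5]
Outside: 2515 → excluded.
Retained (n=11): Σ = 6617, mean = 6617/11 = 601.545

602 ms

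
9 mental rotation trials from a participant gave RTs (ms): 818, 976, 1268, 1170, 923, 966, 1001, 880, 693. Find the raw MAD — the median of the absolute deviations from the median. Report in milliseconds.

Sorted: 693, 818, 880, 923, 966, 976, 1001, 1170, 1268 → median = 966
|x − 966|: 148, 10, 302, 204, 43, 0, 35, 86, 273
Sorted deviations: 0, 10, 35, 43, 86, 148, 204, 273, 302 → MAD = 86

86 ms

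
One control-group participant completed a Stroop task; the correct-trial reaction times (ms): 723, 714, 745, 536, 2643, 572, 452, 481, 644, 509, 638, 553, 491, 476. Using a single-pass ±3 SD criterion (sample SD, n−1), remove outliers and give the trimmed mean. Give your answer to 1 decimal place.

n = 14, ΣRT = 10177, M = 726.929
Σ(x−M)² = 4079518.93; s = √(4079518.93/13) = 560.187
Cutoffs: 726.929 ± 3·560.187 → [-953.6, 2407.5]
Outside: 2643 → excluded.
Retained (n=13): Σ = 7534, mean = 7534/13 = 579.538

579.5 ms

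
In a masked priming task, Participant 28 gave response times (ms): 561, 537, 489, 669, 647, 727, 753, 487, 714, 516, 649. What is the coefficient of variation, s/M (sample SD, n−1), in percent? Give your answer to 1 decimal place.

n = 11, Σ = 6749, M = 613.5455
Σ(x−M)² = 97522.727; s = √(97522.727/10) = 98.7536
CV = 98.7536 / 613.5455 = 0.16096 = 16.096%

16.1%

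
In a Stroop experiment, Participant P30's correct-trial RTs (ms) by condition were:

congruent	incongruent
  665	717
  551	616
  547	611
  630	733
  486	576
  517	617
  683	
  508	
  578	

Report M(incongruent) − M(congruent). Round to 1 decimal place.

71.1 ms

M(congruent) = 5165/9 = 573.889
M(incongruent) = 3870/6 = 645.000
Difference = 645.000 − 573.889 = 71.111 ms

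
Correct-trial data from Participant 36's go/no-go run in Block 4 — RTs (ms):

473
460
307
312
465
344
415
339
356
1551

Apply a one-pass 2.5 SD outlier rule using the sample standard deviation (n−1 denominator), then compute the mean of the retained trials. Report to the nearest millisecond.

n = 10, ΣRT = 5022, M = 502.200
Σ(x−M)² = 1258917.60; s = √(1258917.60/9) = 374.005
Cutoffs: 502.200 ± 2.5·374.005 → [-432.8, 1437.2]
Outside: 1551 → excluded.
Retained (n=9): Σ = 3471, mean = 3471/9 = 385.667

386 ms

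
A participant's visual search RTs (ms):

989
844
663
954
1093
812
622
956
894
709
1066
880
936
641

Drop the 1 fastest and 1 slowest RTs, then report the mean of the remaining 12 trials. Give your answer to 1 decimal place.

Sorted: 622, 641, 663, 709, 812, 844, 880, 894, 936, 954, 956, 989, 1066, 1093
Drop lowest 1 (622) and highest 1 (1093)
Remaining (n=12): Σ = 10344, mean = 10344/12 = 862.000

862.0 ms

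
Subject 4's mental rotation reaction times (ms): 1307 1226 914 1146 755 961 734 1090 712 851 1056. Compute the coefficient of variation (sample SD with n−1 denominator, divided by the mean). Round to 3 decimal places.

n = 11, Σ = 10752, M = 977.4545
Σ(x−M)² = 417128.727; s = √(417128.727/10) = 204.2373
CV = 204.2373 / 977.4545 = 0.20895

0.209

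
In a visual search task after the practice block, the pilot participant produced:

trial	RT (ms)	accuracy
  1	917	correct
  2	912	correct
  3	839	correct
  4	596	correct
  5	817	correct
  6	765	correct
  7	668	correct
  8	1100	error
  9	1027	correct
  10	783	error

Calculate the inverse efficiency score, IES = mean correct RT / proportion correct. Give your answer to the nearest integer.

1022 ms

Correct trials (n=8): 917, 912, 839, 596, 817, 765, 668, 1027
Mean correct RT = 6541/8 = 817.6250 ms
Proportion correct = 8/10
IES = 817.6250 / (8/10) = 1022.031 ms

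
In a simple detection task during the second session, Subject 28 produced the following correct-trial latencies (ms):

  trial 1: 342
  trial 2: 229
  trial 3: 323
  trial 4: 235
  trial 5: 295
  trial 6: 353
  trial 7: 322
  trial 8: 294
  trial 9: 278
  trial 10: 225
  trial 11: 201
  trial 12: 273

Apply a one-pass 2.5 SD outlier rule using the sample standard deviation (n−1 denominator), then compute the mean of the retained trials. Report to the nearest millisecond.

281 ms

n = 12, ΣRT = 3370, M = 280.833
Σ(x−M)² = 27143.67; s = √(27143.67/11) = 49.675
Cutoffs: 280.833 ± 2.5·49.675 → [156.6, 405.0]
No RTs fall outside the cutoffs; all 12 retained. Mean = 3370/12 = 280.833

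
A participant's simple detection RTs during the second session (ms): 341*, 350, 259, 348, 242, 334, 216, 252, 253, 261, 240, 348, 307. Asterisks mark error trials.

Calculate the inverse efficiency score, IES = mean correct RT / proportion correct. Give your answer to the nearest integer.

308 ms

Correct trials (n=12): 350, 259, 348, 242, 334, 216, 252, 253, 261, 240, 348, 307
Mean correct RT = 3410/12 = 284.1667 ms
Proportion correct = 12/13
IES = 284.1667 / (12/13) = 307.847 ms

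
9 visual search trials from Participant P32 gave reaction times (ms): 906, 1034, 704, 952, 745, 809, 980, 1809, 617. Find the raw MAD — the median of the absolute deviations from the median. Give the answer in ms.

Sorted: 617, 704, 745, 809, 906, 952, 980, 1034, 1809 → median = 906
|x − 906|: 0, 128, 202, 46, 161, 97, 74, 903, 289
Sorted deviations: 0, 46, 74, 97, 128, 161, 202, 289, 903 → MAD = 128

128 ms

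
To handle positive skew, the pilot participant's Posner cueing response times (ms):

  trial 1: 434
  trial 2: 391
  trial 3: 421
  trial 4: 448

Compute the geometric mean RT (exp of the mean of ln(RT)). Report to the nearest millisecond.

423 ms

ln(RT): 6.0730, 5.9687, 6.0426, 6.1048
Mean ln(RT) = 24.1892/4 = 6.04729
Geometric mean = exp(6.04729) = 422.97 ms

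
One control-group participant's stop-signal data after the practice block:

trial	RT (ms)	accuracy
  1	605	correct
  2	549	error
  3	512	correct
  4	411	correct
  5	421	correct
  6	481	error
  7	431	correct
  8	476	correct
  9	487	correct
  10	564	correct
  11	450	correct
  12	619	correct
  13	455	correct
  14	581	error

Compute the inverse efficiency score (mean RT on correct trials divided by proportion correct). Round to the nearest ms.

628 ms

Correct trials (n=11): 605, 512, 411, 421, 431, 476, 487, 564, 450, 619, 455
Mean correct RT = 5431/11 = 493.7273 ms
Proportion correct = 11/14
IES = 493.7273 / (11/14) = 628.380 ms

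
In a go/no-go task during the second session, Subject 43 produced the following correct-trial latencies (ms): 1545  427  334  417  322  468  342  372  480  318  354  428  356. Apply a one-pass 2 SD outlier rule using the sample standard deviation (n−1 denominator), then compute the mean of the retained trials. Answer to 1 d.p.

384.8 ms

n = 13, ΣRT = 6163, M = 474.077
Σ(x−M)² = 1277878.92; s = √(1277878.92/12) = 326.328
Cutoffs: 474.077 ± 2·326.328 → [-178.6, 1126.7]
Outside: 1545 → excluded.
Retained (n=12): Σ = 4618, mean = 4618/12 = 384.833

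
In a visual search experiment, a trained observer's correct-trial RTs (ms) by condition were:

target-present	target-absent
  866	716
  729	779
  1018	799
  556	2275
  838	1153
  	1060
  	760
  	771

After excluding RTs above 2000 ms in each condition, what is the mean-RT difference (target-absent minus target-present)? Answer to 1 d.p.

target-absent: exclude 2275
M(target-present) = 4007/5 = 801.400
M(target-absent) = 6038/7 = 862.571
Difference = 862.571 − 801.400 = 61.171 ms

61.2 ms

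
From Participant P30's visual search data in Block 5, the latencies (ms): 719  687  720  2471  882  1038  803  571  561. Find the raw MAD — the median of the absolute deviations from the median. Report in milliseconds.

149 ms

Sorted: 561, 571, 687, 719, 720, 803, 882, 1038, 2471 → median = 720
|x − 720|: 1, 33, 0, 1751, 162, 318, 83, 149, 159
Sorted deviations: 0, 1, 33, 83, 149, 159, 162, 318, 1751 → MAD = 149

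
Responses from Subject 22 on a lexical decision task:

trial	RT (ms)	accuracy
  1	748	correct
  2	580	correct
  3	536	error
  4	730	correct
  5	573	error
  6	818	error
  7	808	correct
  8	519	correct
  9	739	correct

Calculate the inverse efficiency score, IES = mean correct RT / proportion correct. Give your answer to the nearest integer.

1031 ms

Correct trials (n=6): 748, 580, 730, 808, 519, 739
Mean correct RT = 4124/6 = 687.3333 ms
Proportion correct = 6/9
IES = 687.3333 / (6/9) = 1031.000 ms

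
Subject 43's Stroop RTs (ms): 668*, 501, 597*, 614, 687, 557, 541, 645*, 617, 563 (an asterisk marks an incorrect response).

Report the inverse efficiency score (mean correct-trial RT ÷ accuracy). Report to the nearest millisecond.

833 ms

Correct trials (n=7): 501, 614, 687, 557, 541, 617, 563
Mean correct RT = 4080/7 = 582.8571 ms
Proportion correct = 7/10
IES = 582.8571 / (7/10) = 832.653 ms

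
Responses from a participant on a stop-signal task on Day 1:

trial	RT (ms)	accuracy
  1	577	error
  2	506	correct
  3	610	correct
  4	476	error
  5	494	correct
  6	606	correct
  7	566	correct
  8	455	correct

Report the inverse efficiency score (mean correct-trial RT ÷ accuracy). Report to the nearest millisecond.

Correct trials (n=6): 506, 610, 494, 606, 566, 455
Mean correct RT = 3237/6 = 539.5000 ms
Proportion correct = 6/8
IES = 539.5000 / (6/8) = 719.333 ms

719 ms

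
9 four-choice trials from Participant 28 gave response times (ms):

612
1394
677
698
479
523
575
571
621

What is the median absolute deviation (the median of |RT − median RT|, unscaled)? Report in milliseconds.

Sorted: 479, 523, 571, 575, 612, 621, 677, 698, 1394 → median = 612
|x − 612|: 0, 782, 65, 86, 133, 89, 37, 41, 9
Sorted deviations: 0, 9, 37, 41, 65, 86, 89, 133, 782 → MAD = 65

65 ms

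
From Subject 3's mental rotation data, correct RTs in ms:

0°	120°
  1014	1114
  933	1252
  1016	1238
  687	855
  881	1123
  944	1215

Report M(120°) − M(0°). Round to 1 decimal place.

220.3 ms

M(0°) = 5475/6 = 912.500
M(120°) = 6797/6 = 1132.833
Difference = 1132.833 − 912.500 = 220.333 ms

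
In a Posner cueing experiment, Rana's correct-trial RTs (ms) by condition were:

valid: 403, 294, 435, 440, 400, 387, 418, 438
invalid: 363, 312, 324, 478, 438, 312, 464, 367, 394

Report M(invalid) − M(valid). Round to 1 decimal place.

M(valid) = 3215/8 = 401.875
M(invalid) = 3452/9 = 383.556
Difference = 383.556 − 401.875 = -18.319 ms

-18.3 ms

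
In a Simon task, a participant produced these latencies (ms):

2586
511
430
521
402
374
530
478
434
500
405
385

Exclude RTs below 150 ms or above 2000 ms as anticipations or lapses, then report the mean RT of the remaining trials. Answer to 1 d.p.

451.8 ms

Excluded: 2586
Retained (n=11): Σ = 4970
Mean = 4970/11 = 451.8182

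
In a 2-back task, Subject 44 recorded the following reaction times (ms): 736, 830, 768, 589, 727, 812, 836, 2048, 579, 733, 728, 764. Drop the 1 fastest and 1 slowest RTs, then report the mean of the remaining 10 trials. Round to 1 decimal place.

752.3 ms

Sorted: 579, 589, 727, 728, 733, 736, 764, 768, 812, 830, 836, 2048
Drop lowest 1 (579) and highest 1 (2048)
Remaining (n=10): Σ = 7523, mean = 7523/10 = 752.300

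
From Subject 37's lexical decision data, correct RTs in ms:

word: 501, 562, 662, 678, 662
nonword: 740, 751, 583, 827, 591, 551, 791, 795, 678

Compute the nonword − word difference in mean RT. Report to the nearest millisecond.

88 ms

M(word) = 3065/5 = 613.000
M(nonword) = 6307/9 = 700.778
Difference = 700.778 − 613.000 = 87.778 ms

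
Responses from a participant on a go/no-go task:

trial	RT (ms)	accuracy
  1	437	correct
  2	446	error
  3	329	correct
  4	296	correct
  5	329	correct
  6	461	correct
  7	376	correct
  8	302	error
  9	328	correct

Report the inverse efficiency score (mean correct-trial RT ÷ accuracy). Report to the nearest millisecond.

469 ms

Correct trials (n=7): 437, 329, 296, 329, 461, 376, 328
Mean correct RT = 2556/7 = 365.1429 ms
Proportion correct = 7/9
IES = 365.1429 / (7/9) = 469.469 ms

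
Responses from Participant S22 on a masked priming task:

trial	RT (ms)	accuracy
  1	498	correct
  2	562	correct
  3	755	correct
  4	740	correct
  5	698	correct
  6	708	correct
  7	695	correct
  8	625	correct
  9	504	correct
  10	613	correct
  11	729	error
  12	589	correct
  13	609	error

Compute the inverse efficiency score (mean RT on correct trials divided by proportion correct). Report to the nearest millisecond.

Correct trials (n=11): 498, 562, 755, 740, 698, 708, 695, 625, 504, 613, 589
Mean correct RT = 6987/11 = 635.1818 ms
Proportion correct = 11/13
IES = 635.1818 / (11/13) = 750.669 ms

751 ms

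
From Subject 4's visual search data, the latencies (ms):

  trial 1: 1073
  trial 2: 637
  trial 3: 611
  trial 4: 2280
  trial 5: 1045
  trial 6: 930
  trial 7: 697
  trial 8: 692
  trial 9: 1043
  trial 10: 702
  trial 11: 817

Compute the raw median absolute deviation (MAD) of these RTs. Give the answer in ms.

Sorted: 611, 637, 692, 697, 702, 817, 930, 1043, 1045, 1073, 2280 → median = 817
|x − 817|: 256, 180, 206, 1463, 228, 113, 120, 125, 226, 115, 0
Sorted deviations: 0, 113, 115, 120, 125, 180, 206, 226, 228, 256, 1463 → MAD = 180

180 ms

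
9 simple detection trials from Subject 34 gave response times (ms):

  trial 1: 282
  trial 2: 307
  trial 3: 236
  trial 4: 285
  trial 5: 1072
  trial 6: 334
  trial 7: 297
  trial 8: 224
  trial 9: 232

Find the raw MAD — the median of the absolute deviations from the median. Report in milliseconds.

49 ms

Sorted: 224, 232, 236, 282, 285, 297, 307, 334, 1072 → median = 285
|x − 285|: 3, 22, 49, 0, 787, 49, 12, 61, 53
Sorted deviations: 0, 3, 12, 22, 49, 49, 53, 61, 787 → MAD = 49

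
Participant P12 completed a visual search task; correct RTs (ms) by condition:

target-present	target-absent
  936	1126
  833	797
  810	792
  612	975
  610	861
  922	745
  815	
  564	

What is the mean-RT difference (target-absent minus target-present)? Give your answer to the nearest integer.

M(target-present) = 6102/8 = 762.750
M(target-absent) = 5296/6 = 882.667
Difference = 882.667 − 762.750 = 119.917 ms

120 ms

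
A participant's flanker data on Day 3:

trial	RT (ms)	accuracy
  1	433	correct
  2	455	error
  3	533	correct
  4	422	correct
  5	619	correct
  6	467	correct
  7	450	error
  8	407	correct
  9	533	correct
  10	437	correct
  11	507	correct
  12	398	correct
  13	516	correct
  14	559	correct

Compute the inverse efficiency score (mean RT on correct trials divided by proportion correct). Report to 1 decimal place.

Correct trials (n=12): 433, 533, 422, 619, 467, 407, 533, 437, 507, 398, 516, 559
Mean correct RT = 5831/12 = 485.9167 ms
Proportion correct = 12/14
IES = 485.9167 / (12/14) = 566.903 ms

566.9 ms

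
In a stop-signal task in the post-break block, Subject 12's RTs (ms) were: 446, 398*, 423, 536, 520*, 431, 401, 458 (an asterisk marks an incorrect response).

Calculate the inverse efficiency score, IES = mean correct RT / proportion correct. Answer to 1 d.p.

Correct trials (n=6): 446, 423, 536, 431, 401, 458
Mean correct RT = 2695/6 = 449.1667 ms
Proportion correct = 6/8
IES = 449.1667 / (6/8) = 598.889 ms

598.9 ms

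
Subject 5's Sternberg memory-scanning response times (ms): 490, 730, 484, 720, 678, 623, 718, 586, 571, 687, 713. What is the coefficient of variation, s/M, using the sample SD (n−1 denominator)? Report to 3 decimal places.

n = 11, Σ = 7000, M = 636.3636
Σ(x−M)² = 84222.545; s = √(84222.545/10) = 91.7728
CV = 91.7728 / 636.3636 = 0.14421

0.144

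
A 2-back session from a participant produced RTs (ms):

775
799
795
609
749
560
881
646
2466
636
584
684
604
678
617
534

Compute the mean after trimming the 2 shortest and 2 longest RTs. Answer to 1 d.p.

Sorted: 534, 560, 584, 604, 609, 617, 636, 646, 678, 684, 749, 775, 795, 799, 881, 2466
Drop lowest 2 (534, 560) and highest 2 (881, 2466)
Remaining (n=12): Σ = 8176, mean = 8176/12 = 681.333

681.3 ms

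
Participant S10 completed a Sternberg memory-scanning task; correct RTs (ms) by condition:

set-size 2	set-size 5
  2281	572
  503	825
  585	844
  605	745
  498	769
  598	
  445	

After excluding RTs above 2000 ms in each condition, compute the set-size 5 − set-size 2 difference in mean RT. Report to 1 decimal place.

212.0 ms

set-size 2: exclude 2281
M(set-size 2) = 3234/6 = 539.000
M(set-size 5) = 3755/5 = 751.000
Difference = 751.000 − 539.000 = 212.000 ms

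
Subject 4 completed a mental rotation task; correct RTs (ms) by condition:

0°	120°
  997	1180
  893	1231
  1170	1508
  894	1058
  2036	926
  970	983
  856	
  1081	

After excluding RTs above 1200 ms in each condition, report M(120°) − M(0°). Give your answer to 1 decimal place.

0°: exclude 2036
120°: exclude 1231, 1508
M(0°) = 6861/7 = 980.143
M(120°) = 4147/4 = 1036.750
Difference = 1036.750 − 980.143 = 56.607 ms

56.6 ms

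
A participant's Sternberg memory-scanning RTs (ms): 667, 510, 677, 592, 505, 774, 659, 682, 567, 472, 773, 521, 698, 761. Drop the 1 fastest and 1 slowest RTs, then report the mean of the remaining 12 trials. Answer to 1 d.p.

Sorted: 472, 505, 510, 521, 567, 592, 659, 667, 677, 682, 698, 761, 773, 774
Drop lowest 1 (472) and highest 1 (774)
Remaining (n=12): Σ = 7612, mean = 7612/12 = 634.333

634.3 ms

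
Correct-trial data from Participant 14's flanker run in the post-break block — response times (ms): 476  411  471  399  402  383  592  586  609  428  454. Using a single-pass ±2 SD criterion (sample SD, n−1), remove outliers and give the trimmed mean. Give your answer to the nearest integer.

n = 11, ΣRT = 5211, M = 473.727
Σ(x−M)² = 70280.18; s = √(70280.18/10) = 83.833
Cutoffs: 473.727 ± 2·83.833 → [306.1, 641.4]
No RTs fall outside the cutoffs; all 11 retained. Mean = 5211/11 = 473.727

474 ms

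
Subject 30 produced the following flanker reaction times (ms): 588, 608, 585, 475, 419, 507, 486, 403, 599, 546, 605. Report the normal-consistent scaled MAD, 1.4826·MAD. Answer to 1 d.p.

Sorted: 403, 419, 475, 486, 507, 546, 585, 588, 599, 605, 608 → median = 546
|x − 546| sorted: 0, 39, 39, 42, 53, 59, 60, 62, 71, 127, 143 → MAD = 59
Robust SD ≈ 1.4826 × 59 = 87.473

87.5 ms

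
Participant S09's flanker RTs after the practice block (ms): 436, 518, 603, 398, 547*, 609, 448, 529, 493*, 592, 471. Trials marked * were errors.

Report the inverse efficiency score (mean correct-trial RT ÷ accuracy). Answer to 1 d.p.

625.2 ms

Correct trials (n=9): 436, 518, 603, 398, 609, 448, 529, 592, 471
Mean correct RT = 4604/9 = 511.5556 ms
Proportion correct = 9/11
IES = 511.5556 / (9/11) = 625.235 ms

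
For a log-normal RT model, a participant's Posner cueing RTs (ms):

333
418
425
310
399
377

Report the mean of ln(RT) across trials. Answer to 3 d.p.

5.926

ln(RT): 5.8081, 6.0355, 6.0521, 5.7366, 5.9890, 5.9322
Σ ln(RT) = 35.5535
Mean = 35.5535/6 = 5.92558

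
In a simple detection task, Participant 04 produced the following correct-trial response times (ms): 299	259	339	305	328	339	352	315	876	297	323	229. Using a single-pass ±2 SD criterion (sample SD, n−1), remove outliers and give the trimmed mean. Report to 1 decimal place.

307.7 ms

n = 12, ΣRT = 4261, M = 355.083
Σ(x−M)² = 309406.92; s = √(309406.92/11) = 167.714
Cutoffs: 355.083 ± 2·167.714 → [19.7, 690.5]
Outside: 876 → excluded.
Retained (n=11): Σ = 3385, mean = 3385/11 = 307.727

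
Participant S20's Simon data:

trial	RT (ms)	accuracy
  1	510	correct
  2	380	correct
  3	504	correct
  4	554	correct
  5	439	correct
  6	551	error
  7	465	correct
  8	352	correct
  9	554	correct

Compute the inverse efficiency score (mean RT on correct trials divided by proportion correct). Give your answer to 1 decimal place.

Correct trials (n=8): 510, 380, 504, 554, 439, 465, 352, 554
Mean correct RT = 3758/8 = 469.7500 ms
Proportion correct = 8/9
IES = 469.7500 / (8/9) = 528.469 ms

528.5 ms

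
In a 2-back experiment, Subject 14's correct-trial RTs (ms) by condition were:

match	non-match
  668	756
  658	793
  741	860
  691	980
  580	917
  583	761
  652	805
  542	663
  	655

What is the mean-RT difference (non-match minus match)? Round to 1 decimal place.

159.5 ms

M(match) = 5115/8 = 639.375
M(non-match) = 7190/9 = 798.889
Difference = 798.889 − 639.375 = 159.514 ms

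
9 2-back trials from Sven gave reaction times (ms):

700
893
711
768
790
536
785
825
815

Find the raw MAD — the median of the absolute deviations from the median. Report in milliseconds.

Sorted: 536, 700, 711, 768, 785, 790, 815, 825, 893 → median = 785
|x − 785|: 85, 108, 74, 17, 5, 249, 0, 40, 30
Sorted deviations: 0, 5, 17, 30, 40, 74, 85, 108, 249 → MAD = 40

40 ms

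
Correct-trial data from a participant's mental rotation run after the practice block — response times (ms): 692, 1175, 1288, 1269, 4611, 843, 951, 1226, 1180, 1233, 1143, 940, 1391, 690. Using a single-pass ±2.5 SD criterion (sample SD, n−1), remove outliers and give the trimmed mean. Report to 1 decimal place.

n = 14, ΣRT = 18632, M = 1330.857
Σ(x−M)² = 12225429.71; s = √(12225429.71/13) = 969.751
Cutoffs: 1330.857 ± 2.5·969.751 → [-1093.5, 3755.2]
Outside: 4611 → excluded.
Retained (n=13): Σ = 14021, mean = 14021/13 = 1078.538

1078.5 ms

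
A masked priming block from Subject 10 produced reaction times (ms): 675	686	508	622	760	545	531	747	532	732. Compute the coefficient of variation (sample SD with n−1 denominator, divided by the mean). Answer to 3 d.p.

n = 10, Σ = 6338, M = 633.8000
Σ(x−M)² = 87587.600; s = √(87587.600/9) = 98.6507
CV = 98.6507 / 633.8000 = 0.15565

0.156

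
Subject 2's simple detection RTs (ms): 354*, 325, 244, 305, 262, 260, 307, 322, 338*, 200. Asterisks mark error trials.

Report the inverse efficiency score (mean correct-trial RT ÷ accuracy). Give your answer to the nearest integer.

348 ms

Correct trials (n=8): 325, 244, 305, 262, 260, 307, 322, 200
Mean correct RT = 2225/8 = 278.1250 ms
Proportion correct = 8/10
IES = 278.1250 / (8/10) = 347.656 ms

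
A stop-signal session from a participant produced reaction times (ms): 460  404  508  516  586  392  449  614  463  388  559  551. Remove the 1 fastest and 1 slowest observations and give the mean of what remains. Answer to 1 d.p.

Sorted: 388, 392, 404, 449, 460, 463, 508, 516, 551, 559, 586, 614
Drop lowest 1 (388) and highest 1 (614)
Remaining (n=10): Σ = 4888, mean = 4888/10 = 488.800

488.8 ms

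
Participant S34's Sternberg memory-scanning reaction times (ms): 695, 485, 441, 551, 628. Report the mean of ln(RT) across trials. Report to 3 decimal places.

6.314

ln(RT): 6.5439, 6.1841, 6.0890, 6.3117, 6.4425
Σ ln(RT) = 31.5714
Mean = 31.5714/5 = 6.31428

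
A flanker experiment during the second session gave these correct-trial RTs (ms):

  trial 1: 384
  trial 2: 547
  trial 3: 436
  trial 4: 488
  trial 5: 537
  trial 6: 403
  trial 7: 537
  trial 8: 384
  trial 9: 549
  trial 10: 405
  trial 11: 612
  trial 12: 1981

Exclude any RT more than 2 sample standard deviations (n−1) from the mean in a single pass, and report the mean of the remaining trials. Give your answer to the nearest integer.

n = 12, ΣRT = 7263, M = 605.250
Σ(x−M)² = 2129908.25; s = √(2129908.25/11) = 440.032
Cutoffs: 605.250 ± 2·440.032 → [-274.8, 1485.3]
Outside: 1981 → excluded.
Retained (n=11): Σ = 5282, mean = 5282/11 = 480.182

480 ms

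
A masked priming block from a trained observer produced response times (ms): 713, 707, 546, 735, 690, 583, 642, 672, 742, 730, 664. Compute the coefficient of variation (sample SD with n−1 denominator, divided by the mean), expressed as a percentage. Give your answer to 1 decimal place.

9.4%

n = 11, Σ = 7424, M = 674.9091
Σ(x−M)² = 40130.909; s = √(40130.909/10) = 63.3490
CV = 63.3490 / 674.9091 = 0.09386 = 9.386%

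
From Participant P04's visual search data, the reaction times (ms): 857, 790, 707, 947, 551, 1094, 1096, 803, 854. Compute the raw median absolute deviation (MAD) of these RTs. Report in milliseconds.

93 ms

Sorted: 551, 707, 790, 803, 854, 857, 947, 1094, 1096 → median = 854
|x − 854|: 3, 64, 147, 93, 303, 240, 242, 51, 0
Sorted deviations: 0, 3, 51, 64, 93, 147, 240, 242, 303 → MAD = 93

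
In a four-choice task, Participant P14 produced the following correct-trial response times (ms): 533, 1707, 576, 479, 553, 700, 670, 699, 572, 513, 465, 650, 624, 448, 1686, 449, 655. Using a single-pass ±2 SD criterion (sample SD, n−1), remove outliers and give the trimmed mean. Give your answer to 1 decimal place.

572.4 ms

n = 17, ΣRT = 11979, M = 704.647
Σ(x−M)² = 2343877.88; s = √(2343877.88/16) = 382.743
Cutoffs: 704.647 ± 2·382.743 → [-60.8, 1470.1]
Outside: 1686, 1707 → excluded.
Retained (n=15): Σ = 8586, mean = 8586/15 = 572.400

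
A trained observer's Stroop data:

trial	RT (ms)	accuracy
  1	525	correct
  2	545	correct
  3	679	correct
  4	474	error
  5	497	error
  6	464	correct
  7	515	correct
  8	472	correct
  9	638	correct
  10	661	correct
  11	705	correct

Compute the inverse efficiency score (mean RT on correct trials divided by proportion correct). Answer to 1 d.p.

Correct trials (n=9): 525, 545, 679, 464, 515, 472, 638, 661, 705
Mean correct RT = 5204/9 = 578.2222 ms
Proportion correct = 9/11
IES = 578.2222 / (9/11) = 706.716 ms

706.7 ms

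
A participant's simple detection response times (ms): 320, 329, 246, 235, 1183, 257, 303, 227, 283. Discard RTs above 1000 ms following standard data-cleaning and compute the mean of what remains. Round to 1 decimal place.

Excluded: 1183
Retained (n=8): Σ = 2200
Mean = 2200/8 = 275.0000

275.0 ms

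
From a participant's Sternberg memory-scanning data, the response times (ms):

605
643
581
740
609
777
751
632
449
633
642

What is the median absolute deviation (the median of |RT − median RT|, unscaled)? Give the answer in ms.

Sorted: 449, 581, 605, 609, 632, 633, 642, 643, 740, 751, 777 → median = 633
|x − 633|: 28, 10, 52, 107, 24, 144, 118, 1, 184, 0, 9
Sorted deviations: 0, 1, 9, 10, 24, 28, 52, 107, 118, 144, 184 → MAD = 28

28 ms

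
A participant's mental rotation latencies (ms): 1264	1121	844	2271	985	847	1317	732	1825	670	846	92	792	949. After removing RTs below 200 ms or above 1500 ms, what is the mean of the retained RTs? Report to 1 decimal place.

Excluded: 92, 1825, 2271
Retained (n=11): Σ = 10367
Mean = 10367/11 = 942.4545

942.5 ms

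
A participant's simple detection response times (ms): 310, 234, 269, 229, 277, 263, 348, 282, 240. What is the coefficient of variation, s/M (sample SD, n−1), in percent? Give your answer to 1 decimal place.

n = 9, Σ = 2452, M = 272.4444
Σ(x−M)² = 11750.222; s = √(11750.222/8) = 38.3246
CV = 38.3246 / 272.4444 = 0.14067 = 14.067%

14.1%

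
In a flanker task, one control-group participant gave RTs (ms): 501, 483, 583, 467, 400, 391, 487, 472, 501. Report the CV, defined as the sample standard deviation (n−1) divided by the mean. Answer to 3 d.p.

n = 9, Σ = 4285, M = 476.1111
Σ(x−M)² = 25966.889; s = √(25966.889/8) = 56.9725
CV = 56.9725 / 476.1111 = 0.11966

0.120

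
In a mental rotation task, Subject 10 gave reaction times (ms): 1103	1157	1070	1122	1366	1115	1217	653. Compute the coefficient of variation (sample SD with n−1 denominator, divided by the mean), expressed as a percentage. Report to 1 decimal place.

n = 8, Σ = 8803, M = 1100.3750
Σ(x−M)² = 289119.875; s = √(289119.875/7) = 203.2310
CV = 203.2310 / 1100.3750 = 0.18469 = 18.469%

18.5%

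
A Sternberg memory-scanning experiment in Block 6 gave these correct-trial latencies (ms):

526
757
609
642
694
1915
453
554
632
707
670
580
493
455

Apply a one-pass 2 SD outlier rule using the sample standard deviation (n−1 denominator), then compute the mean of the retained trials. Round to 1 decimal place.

n = 14, ΣRT = 9687, M = 691.929
Σ(x−M)² = 1725690.93; s = √(1725690.93/13) = 364.342
Cutoffs: 691.929 ± 2·364.342 → [-36.8, 1420.6]
Outside: 1915 → excluded.
Retained (n=13): Σ = 7772, mean = 7772/13 = 597.846

597.8 ms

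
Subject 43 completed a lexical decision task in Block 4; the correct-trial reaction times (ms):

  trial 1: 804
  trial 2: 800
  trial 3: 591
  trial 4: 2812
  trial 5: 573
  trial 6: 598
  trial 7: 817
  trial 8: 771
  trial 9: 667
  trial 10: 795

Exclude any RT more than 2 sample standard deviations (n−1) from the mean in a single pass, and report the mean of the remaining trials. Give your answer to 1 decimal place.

712.9 ms

n = 10, ΣRT = 9228, M = 922.800
Σ(x−M)² = 4052219.60; s = √(4052219.60/9) = 671.004
Cutoffs: 922.800 ± 2·671.004 → [-419.2, 2264.8]
Outside: 2812 → excluded.
Retained (n=9): Σ = 6416, mean = 6416/9 = 712.889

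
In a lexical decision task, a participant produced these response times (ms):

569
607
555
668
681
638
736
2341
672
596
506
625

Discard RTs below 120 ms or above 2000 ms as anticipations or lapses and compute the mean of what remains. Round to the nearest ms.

623 ms

Excluded: 2341
Retained (n=11): Σ = 6853
Mean = 6853/11 = 623.0000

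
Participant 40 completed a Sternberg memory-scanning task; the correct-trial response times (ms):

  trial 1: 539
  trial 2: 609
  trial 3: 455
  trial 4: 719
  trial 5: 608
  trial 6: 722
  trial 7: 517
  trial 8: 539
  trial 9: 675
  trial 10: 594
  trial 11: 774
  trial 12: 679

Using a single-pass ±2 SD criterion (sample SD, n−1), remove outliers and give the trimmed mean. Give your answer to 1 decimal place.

n = 12, ΣRT = 7430, M = 619.167
Σ(x−M)² = 102315.67; s = √(102315.67/11) = 96.444
Cutoffs: 619.167 ± 2·96.444 → [426.3, 812.1]
No RTs fall outside the cutoffs; all 12 retained. Mean = 7430/12 = 619.167

619.2 ms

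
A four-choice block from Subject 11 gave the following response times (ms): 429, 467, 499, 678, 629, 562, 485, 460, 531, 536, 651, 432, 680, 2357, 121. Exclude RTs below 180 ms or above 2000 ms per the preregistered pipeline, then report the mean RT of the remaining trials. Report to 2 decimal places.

541.46 ms

Excluded: 121, 2357
Retained (n=13): Σ = 7039
Mean = 7039/13 = 541.4615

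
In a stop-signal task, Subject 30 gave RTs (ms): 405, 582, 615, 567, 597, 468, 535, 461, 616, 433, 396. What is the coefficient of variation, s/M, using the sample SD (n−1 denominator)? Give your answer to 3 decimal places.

0.165

n = 11, Σ = 5675, M = 515.9091
Σ(x−M)² = 72618.909; s = √(72618.909/10) = 85.2167
CV = 85.2167 / 515.9091 = 0.16518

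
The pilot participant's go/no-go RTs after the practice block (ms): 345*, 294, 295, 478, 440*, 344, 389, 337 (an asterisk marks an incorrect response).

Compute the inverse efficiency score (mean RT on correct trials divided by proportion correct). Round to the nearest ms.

Correct trials (n=6): 294, 295, 478, 344, 389, 337
Mean correct RT = 2137/6 = 356.1667 ms
Proportion correct = 6/8
IES = 356.1667 / (6/8) = 474.889 ms

475 ms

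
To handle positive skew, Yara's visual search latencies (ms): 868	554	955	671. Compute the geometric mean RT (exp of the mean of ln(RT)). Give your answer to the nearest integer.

745 ms

ln(RT): 6.7662, 6.3172, 6.8617, 6.5088
Mean ln(RT) = 26.4538/4 = 6.61346
Geometric mean = exp(6.61346) = 745.06 ms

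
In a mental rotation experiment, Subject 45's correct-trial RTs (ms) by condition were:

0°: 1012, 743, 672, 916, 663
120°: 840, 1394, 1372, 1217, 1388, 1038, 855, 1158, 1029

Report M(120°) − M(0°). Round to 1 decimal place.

M(0°) = 4006/5 = 801.200
M(120°) = 10291/9 = 1143.444
Difference = 1143.444 − 801.200 = 342.244 ms

342.2 ms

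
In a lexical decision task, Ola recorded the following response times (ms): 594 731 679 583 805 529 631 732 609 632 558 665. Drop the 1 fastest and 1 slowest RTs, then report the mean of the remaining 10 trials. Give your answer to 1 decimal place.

Sorted: 529, 558, 583, 594, 609, 631, 632, 665, 679, 731, 732, 805
Drop lowest 1 (529) and highest 1 (805)
Remaining (n=10): Σ = 6414, mean = 6414/10 = 641.400

641.4 ms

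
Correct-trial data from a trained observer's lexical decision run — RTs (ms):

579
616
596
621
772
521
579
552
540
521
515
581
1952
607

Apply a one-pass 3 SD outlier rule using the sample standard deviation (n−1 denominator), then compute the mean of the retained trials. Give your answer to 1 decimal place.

n = 14, ΣRT = 9552, M = 682.286
Σ(x−M)² = 1790310.86; s = √(1790310.86/13) = 371.101
Cutoffs: 682.286 ± 3·371.101 → [-431.0, 1795.6]
Outside: 1952 → excluded.
Retained (n=13): Σ = 7600, mean = 7600/13 = 584.615

584.6 ms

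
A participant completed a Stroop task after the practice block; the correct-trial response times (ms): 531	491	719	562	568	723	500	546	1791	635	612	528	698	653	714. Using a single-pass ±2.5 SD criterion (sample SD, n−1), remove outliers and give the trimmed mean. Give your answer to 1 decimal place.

n = 15, ΣRT = 10271, M = 684.733
Σ(x−M)² = 1404062.93; s = √(1404062.93/14) = 316.686
Cutoffs: 684.733 ± 2.5·316.686 → [-107.0, 1476.4]
Outside: 1791 → excluded.
Retained (n=14): Σ = 8480, mean = 8480/14 = 605.714

605.7 ms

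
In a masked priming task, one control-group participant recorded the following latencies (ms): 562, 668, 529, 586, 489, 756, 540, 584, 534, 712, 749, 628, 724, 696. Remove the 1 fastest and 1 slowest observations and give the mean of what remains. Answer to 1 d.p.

Sorted: 489, 529, 534, 540, 562, 584, 586, 628, 668, 696, 712, 724, 749, 756
Drop lowest 1 (489) and highest 1 (756)
Remaining (n=12): Σ = 7512, mean = 7512/12 = 626.000

626.0 ms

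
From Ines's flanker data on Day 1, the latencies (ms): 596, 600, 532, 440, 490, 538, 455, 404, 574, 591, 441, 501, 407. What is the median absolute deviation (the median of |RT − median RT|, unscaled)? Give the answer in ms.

Sorted: 404, 407, 440, 441, 455, 490, 501, 532, 538, 574, 591, 596, 600 → median = 501
|x − 501|: 95, 99, 31, 61, 11, 37, 46, 97, 73, 90, 60, 0, 94
Sorted deviations: 0, 11, 31, 37, 46, 60, 61, 73, 90, 94, 95, 97, 99 → MAD = 61

61 ms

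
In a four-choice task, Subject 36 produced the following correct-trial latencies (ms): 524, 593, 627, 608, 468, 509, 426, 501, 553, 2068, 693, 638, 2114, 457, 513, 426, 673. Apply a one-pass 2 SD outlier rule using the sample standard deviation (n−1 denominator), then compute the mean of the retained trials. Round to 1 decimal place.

n = 17, ΣRT = 12391, M = 728.882
Σ(x−M)² = 4313163.76; s = √(4313163.76/16) = 519.204
Cutoffs: 728.882 ± 2·519.204 → [-309.5, 1767.3]
Outside: 2068, 2114 → excluded.
Retained (n=15): Σ = 8209, mean = 8209/15 = 547.267

547.3 ms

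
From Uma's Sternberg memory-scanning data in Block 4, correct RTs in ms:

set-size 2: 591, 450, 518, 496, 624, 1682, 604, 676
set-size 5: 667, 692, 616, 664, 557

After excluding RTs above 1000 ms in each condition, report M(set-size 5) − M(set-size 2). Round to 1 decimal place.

73.6 ms

set-size 2: exclude 1682
M(set-size 2) = 3959/7 = 565.571
M(set-size 5) = 3196/5 = 639.200
Difference = 639.200 − 565.571 = 73.629 ms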